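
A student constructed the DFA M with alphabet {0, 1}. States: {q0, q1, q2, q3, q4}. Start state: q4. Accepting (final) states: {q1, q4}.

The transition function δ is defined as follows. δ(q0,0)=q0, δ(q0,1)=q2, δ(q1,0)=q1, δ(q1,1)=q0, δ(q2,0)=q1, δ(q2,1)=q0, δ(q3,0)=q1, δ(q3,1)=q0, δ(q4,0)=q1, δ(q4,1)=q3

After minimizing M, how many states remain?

Start with accepting vs non-accepting: {q1,q4} | {q0,q2,q3}.
On input 0, block {q0,q2,q3} splits into {q2,q3} and {q0}.
On input 1, block {q1,q4} splits into {q1} and {q4}.
Stable partition: {q1} | {q2,q3} | {q0} | {q4} — 4 equivalence classes.

4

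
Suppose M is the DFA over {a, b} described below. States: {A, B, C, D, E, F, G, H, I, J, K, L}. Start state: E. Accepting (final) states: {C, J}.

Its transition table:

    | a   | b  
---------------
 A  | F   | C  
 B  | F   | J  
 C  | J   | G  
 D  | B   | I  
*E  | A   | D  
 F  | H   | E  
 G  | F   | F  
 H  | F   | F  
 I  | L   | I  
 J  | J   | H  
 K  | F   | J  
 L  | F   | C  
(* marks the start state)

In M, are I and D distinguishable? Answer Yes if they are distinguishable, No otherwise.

No

Reachable states from the start: {A,B,C,D,E,F,G,H,I,J,L}. Unreachable: {K} — drop them.
P0 = {C,J} | {A,B,D,E,F,G,H,I,L}.
Split {A,B,D,E,F,G,H,I,L} by δ(·,b) → {D,E,F,G,H,I} and {A,B,L}.
On input a, block {D,E,F,G,H,I} splits into {D,E,I} and {F,G,H}.
On input b, block {F,G,H} splits into {G,H} and {F}.
No further refinement is possible. Final partition (5 blocks): {C,J} | {D,E,I} | {A,B,L} | {G,H} | {F}.
I and D lie in the same block of the stable partition, so they are equivalent — no string distinguishes them.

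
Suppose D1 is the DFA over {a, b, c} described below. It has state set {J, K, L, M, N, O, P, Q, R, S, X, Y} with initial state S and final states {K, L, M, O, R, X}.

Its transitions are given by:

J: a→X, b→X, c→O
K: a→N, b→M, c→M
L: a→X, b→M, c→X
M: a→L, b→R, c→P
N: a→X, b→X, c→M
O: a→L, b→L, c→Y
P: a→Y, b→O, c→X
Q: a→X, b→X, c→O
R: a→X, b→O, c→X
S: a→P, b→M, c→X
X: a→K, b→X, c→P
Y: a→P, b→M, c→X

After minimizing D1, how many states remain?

6

First remove the unreachable states {J,Q}; 10 states remain.
P0 = {K,L,M,O,R,X} | {N,P,S,Y}.
On input a, block {K,L,M,O,R,X} splits into {L,M,O,R,X} and {K}.
Split {L,M,O,R,X} by δ(·,a) → {L,M,O,R} and {X}.
On input a, block {L,M,O,R} splits into {L,R} and {M,O}.
Split {N,P,S,Y} by δ(·,a) → {P,S,Y} and {N}.
Stable partition: {L,R} | {P,S,Y} | {K} | {X} | {M,O} | {N} — 6 equivalence classes.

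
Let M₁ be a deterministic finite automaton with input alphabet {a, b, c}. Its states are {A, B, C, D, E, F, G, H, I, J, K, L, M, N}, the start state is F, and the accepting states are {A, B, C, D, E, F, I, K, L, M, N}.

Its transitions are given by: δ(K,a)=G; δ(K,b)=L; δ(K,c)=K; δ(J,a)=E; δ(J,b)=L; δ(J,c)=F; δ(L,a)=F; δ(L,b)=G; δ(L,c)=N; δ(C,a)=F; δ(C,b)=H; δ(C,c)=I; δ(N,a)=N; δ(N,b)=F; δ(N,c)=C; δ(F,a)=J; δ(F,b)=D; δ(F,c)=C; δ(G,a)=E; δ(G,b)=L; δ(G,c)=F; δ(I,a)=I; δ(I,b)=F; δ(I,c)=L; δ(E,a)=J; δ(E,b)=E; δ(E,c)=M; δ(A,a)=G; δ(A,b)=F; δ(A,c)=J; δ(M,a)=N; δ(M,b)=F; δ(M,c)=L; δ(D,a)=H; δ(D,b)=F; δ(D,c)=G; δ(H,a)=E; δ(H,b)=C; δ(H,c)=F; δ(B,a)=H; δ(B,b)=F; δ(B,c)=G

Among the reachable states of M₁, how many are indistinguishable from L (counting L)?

Reachable states from the start: {C,D,E,F,G,H,I,J,L,M,N}. Unreachable: {A,B,K} — drop them.
Initial partition by acceptance: {C,D,E,F,I,L,M,N} | {G,H,J}.
Split {C,D,E,F,I,L,M,N} by δ(·,a) → {C,I,L,M,N} and {D,E,F}.
On input a, block {C,I,L,M,N} splits into {I,M,N} and {C,L}.
On input c, block {D,E,F} splits into {D} and {E} and {F}.
The partition is now stable with 6 blocks: {I,M,N} | {G,H,J} | {D} | {C,L} | {E} | {F}.
The equivalence class containing L is {C,L}, of size 2.

2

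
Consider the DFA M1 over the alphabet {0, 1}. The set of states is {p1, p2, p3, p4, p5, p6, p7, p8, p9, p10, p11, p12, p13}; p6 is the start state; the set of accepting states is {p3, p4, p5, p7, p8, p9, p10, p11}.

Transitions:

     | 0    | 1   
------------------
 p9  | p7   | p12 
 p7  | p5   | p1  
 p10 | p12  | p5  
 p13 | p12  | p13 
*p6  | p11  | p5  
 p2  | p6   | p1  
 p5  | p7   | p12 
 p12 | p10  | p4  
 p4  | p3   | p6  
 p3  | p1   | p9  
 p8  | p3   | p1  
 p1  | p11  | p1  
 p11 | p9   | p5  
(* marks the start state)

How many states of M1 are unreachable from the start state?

3

Starting at p6 and following transitions, the reachable set is {p1, p3, p4, p5, p6, p7, p9, p10, p11, p12}. That leaves p2, p8, p13 unreachable — 3 in total.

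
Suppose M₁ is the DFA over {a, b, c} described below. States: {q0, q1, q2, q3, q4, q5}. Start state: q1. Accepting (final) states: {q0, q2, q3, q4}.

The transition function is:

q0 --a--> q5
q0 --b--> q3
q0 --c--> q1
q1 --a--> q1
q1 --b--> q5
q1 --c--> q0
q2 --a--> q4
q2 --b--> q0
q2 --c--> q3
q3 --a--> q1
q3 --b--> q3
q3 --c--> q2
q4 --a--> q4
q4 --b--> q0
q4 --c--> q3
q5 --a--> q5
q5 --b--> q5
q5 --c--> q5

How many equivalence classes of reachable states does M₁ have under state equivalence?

Initial partition by acceptance: {q0,q2,q3,q4} | {q1,q5}.
Split {q0,q2,q3,q4} by δ(·,a) → {q0,q3} and {q2,q4}.
Split {q0,q3} by δ(·,c) → {q0} and {q3}.
Refine {q1,q5} on symbol c: members go to different blocks, giving {q1} and {q5}.
No further refinement is possible. Final partition (5 blocks): {q0} | {q1} | {q2,q4} | {q3} | {q5}.

5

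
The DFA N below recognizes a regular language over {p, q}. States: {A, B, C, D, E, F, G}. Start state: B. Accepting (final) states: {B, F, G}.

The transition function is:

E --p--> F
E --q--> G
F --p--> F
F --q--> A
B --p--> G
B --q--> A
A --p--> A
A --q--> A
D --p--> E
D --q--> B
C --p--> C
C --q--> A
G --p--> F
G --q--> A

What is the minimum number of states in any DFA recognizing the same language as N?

Reachable states from the start: {A,B,F,G}. Unreachable: {C,D,E} — drop them.
Start with accepting vs non-accepting: {B,F,G} | {A}.
Stable partition: {B,F,G} | {A} — 2 equivalence classes.

2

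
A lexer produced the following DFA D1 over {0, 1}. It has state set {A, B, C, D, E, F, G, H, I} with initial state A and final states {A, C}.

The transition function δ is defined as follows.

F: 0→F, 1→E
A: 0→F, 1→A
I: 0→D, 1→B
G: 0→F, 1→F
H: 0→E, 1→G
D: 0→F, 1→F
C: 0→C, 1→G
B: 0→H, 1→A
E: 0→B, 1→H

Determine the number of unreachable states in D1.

Starting at A and following transitions, the reachable set is {A, B, E, F, G, H}. That leaves C, D, I unreachable — 3 in total.

3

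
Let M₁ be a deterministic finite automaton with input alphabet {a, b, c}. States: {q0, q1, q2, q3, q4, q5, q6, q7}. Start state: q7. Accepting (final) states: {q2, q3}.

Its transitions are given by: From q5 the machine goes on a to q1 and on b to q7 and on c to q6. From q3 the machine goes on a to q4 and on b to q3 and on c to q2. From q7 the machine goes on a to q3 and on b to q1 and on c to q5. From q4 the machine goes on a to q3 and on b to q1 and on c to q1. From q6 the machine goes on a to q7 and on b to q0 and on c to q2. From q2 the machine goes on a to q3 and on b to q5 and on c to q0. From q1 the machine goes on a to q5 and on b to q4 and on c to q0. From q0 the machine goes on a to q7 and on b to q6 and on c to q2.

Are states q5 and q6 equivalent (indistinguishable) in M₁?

No

Initial partition by acceptance: {q2,q3} | {q0,q1,q4,q5,q6,q7}.
Refine {q2,q3} on symbol a: members go to different blocks, giving {q2} and {q3}.
Refine {q0,q1,q4,q5,q6,q7} on symbol a: members go to different blocks, giving {q0,q1,q5,q6} and {q4,q7}.
Split {q0,q1,q5,q6} by δ(·,a) → {q0,q6} and {q1,q5}.
The partition is now stable with 5 blocks: {q2} | {q0,q6} | {q3} | {q4,q7} | {q1,q5}.
q5 and q6 end up in different blocks, so they are distinguishable. For instance, the string 'c' is accepted from only q6.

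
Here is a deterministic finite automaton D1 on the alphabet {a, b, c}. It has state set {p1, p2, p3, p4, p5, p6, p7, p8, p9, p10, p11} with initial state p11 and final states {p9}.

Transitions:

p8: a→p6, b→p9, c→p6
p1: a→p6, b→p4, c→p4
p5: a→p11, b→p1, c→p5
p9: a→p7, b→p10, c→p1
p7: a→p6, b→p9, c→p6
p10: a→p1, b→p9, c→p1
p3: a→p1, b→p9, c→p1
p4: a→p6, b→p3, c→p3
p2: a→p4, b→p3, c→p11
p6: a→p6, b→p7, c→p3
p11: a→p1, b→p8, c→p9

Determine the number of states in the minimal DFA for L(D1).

7

First remove the unreachable states {p2,p5}; 9 states remain.
Start with accepting vs non-accepting: {p9} | {p1,p3,p4,p6,p7,p8,p10,p11}.
Refine {p1,p3,p4,p6,p7,p8,p10,p11} on symbol b: members go to different blocks, giving {p1,p4,p6,p11} and {p3,p7,p8,p10}.
Split {p1,p4,p6,p11} by δ(·,b) → {p4,p6,p11} and {p1}.
Refine {p4,p6,p11} on symbol a: members go to different blocks, giving {p4,p6} and {p11}.
Split {p3,p7,p8,p10} by δ(·,a) → {p3,p10} and {p7,p8}.
On input b, block {p4,p6} splits into {p4} and {p6}.
Stable partition: {p9} | {p4} | {p3,p10} | {p1} | {p11} | {p7,p8} | {p6} — 7 equivalence classes.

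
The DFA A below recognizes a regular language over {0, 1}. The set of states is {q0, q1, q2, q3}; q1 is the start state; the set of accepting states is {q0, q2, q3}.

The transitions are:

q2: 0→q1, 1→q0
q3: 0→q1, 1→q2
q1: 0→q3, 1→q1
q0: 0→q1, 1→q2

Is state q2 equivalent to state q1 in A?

Start with accepting vs non-accepting: {q0,q2,q3} | {q1}.
Stable partition: {q0,q2,q3} | {q1} — 2 equivalence classes.
q2 and q1 end up in different blocks, so they are distinguishable. For instance, the string 'ε' is accepted from only q2.

No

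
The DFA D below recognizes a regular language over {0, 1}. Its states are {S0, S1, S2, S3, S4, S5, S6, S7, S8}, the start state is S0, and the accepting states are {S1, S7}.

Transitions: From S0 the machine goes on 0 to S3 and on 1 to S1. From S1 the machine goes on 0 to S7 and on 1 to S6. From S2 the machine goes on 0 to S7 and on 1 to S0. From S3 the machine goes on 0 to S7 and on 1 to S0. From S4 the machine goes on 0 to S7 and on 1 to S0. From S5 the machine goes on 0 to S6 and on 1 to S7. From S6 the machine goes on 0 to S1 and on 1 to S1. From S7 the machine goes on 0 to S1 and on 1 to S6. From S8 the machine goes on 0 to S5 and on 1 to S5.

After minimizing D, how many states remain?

Reachable states from the start: {S0,S1,S3,S6,S7}. Unreachable: {S2,S4,S5,S8} — drop them.
Start with accepting vs non-accepting: {S1,S7} | {S0,S3,S6}.
On input 0, block {S0,S3,S6} splits into {S3,S6} and {S0}.
Split {S3,S6} by δ(·,1) → {S3} and {S6}.
Stable partition: {S1,S7} | {S3} | {S0} | {S6} — 4 equivalence classes.

4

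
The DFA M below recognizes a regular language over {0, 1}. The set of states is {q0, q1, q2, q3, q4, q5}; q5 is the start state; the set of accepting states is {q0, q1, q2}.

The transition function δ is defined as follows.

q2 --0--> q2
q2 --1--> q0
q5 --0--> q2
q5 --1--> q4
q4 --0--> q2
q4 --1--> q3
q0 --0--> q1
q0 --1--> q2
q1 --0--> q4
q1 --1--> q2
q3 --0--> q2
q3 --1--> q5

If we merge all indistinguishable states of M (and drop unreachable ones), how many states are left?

All states are reachable from the start state.
P0 = {q0,q1,q2} | {q3,q4,q5}.
Refine {q0,q1,q2} on symbol 0: members go to different blocks, giving {q0,q2} and {q1}.
Split {q0,q2} by δ(·,0) → {q0} and {q2}.
The partition is now stable with 4 blocks: {q0} | {q3,q4,q5} | {q1} | {q2}.

4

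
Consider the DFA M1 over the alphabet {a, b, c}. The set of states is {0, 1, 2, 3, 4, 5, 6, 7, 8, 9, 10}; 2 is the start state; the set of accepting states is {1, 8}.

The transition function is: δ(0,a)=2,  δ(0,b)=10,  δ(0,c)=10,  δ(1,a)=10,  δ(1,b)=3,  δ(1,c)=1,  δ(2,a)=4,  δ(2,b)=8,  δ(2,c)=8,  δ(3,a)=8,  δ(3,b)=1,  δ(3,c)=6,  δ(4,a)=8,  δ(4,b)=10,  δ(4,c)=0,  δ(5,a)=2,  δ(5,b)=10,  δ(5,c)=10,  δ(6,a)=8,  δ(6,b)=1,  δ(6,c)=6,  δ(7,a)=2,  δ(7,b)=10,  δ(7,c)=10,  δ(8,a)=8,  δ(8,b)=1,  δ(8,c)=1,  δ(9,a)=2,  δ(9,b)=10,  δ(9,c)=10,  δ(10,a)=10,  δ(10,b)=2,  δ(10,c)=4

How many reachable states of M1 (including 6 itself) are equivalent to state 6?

2

First remove the unreachable states {5,7,9}; 8 states remain.
Initial partition by acceptance: {1,8} | {0,2,3,4,6,10}.
Split {1,8} by δ(·,a) → {1} and {8}.
Refine {0,2,3,4,6,10} on symbol a: members go to different blocks, giving {0,2,10} and {3,4,6}.
Split {0,2,10} by δ(·,a) → {0,10} and {2}.
Split {0,10} by δ(·,a) → {0} and {10}.
Refine {3,4,6} on symbol b: members go to different blocks, giving {3,6} and {4}.
Stable partition: {1} | {0} | {8} | {3,6} | {2} | {10} | {4} — 7 equivalence classes.
The equivalence class containing 6 is {3,6}, of size 2.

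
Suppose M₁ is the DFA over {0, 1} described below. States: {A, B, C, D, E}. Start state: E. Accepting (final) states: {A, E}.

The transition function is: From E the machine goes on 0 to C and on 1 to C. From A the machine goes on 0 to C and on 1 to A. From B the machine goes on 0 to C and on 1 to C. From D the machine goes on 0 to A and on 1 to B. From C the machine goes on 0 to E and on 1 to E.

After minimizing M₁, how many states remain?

States {A,B,D} cannot be reached from the start state, so discard them.
Start with accepting vs non-accepting: {E} | {C}.
No further refinement is possible. Final partition (2 blocks): {E} | {C}.

2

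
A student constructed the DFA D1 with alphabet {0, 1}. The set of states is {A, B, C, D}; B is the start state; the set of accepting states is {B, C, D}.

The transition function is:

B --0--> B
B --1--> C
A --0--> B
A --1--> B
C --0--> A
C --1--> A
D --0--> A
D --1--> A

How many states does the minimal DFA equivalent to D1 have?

First remove the unreachable states {D}; 3 states remain.
Initial partition by acceptance: {B,C} | {A}.
Split {B,C} by δ(·,0) → {B} and {C}.
The partition is now stable with 3 blocks: {B} | {A} | {C}.

3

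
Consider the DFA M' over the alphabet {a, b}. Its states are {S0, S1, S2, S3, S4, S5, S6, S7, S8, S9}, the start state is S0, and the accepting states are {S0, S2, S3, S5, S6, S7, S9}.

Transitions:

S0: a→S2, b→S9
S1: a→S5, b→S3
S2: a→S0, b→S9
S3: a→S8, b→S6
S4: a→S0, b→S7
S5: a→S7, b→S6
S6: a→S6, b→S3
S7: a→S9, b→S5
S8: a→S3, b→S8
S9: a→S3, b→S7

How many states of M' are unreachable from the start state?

BFS from S0 reaches {S0, S2, S3, S5, S6, S7, S8, S9}; the 2 state(s) S1, S4 are never visited.

2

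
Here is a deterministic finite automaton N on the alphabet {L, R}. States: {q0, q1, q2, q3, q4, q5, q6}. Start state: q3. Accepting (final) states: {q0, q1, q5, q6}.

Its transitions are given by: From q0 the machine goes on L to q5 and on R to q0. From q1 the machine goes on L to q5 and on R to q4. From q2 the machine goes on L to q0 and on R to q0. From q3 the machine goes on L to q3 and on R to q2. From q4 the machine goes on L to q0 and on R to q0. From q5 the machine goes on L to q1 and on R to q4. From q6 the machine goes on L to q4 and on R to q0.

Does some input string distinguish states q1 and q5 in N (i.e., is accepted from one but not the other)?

No

States {q6} cannot be reached from the start state, so discard them.
Start with accepting vs non-accepting: {q0,q1,q5} | {q2,q3,q4}.
Split {q0,q1,q5} by δ(·,R) → {q1,q5} and {q0}.
Split {q2,q3,q4} by δ(·,L) → {q2,q4} and {q3}.
Stable partition: {q1,q5} | {q2,q4} | {q0} | {q3} — 4 equivalence classes.
q1 and q5 lie in the same block of the stable partition, so they are equivalent — no string distinguishes them.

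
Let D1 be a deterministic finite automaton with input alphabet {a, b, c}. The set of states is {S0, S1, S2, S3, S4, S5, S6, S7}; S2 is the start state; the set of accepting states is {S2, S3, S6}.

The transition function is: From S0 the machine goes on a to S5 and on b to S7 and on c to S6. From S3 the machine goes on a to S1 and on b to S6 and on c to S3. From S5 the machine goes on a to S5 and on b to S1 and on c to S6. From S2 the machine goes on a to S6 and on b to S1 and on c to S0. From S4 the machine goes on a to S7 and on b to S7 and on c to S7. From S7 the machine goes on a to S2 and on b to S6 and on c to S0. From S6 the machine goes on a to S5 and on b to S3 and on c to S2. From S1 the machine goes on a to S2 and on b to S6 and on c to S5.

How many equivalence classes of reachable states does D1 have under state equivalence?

States {S4} cannot be reached from the start state, so discard them.
Start with accepting vs non-accepting: {S2,S3,S6} | {S0,S1,S5,S7}.
Split {S2,S3,S6} by δ(·,a) → {S3,S6} and {S2}.
Refine {S3,S6} on symbol c: members go to different blocks, giving {S3} and {S6}.
Split {S0,S1,S5,S7} by δ(·,a) → {S0,S5} and {S1,S7}.
The partition is now stable with 5 blocks: {S3} | {S0,S5} | {S2} | {S6} | {S1,S7}.

5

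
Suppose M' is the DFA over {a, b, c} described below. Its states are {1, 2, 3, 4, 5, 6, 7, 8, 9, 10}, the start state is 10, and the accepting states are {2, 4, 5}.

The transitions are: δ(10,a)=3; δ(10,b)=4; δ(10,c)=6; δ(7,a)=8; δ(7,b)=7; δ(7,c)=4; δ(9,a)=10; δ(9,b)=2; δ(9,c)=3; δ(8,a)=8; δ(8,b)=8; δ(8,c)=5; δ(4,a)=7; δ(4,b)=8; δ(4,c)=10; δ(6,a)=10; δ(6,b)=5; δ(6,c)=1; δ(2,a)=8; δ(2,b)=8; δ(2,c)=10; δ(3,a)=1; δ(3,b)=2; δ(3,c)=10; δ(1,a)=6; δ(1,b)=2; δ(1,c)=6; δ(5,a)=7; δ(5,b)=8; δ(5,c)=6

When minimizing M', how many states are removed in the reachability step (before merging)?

Starting at 10 and following transitions, the reachable set is {1, 2, 3, 4, 5, 6, 7, 8, 10}. That leaves 9 unreachable — 1 in total.

1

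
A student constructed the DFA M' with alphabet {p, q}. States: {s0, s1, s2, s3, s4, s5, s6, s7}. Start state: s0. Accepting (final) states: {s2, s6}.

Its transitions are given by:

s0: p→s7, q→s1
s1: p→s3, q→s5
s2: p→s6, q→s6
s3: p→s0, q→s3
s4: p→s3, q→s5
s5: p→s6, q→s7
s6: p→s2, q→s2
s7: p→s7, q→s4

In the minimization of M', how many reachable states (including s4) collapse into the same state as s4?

Initial partition by acceptance: {s2,s6} | {s0,s1,s3,s4,s5,s7}.
Split {s0,s1,s3,s4,s5,s7} by δ(·,p) → {s0,s1,s3,s4,s7} and {s5}.
On input q, block {s0,s1,s3,s4,s7} splits into {s0,s3,s7} and {s1,s4}.
Split {s0,s3,s7} by δ(·,q) → {s0,s7} and {s3}.
The partition is now stable with 5 blocks: {s2,s6} | {s0,s7} | {s5} | {s1,s4} | {s3}.
The equivalence class containing s4 is {s1,s4}, of size 2.

2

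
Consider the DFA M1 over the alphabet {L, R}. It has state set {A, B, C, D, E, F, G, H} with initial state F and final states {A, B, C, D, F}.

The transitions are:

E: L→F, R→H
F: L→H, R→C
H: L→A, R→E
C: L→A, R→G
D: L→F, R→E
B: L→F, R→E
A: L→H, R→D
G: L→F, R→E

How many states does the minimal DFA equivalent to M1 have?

Reachable states from the start: {A,C,D,E,F,G,H}. Unreachable: {B} — drop them.
Start with accepting vs non-accepting: {A,C,D,F} | {E,G,H}.
Split {A,C,D,F} by δ(·,L) → {A,F} and {C,D}.
The partition is now stable with 3 blocks: {A,F} | {E,G,H} | {C,D}.

3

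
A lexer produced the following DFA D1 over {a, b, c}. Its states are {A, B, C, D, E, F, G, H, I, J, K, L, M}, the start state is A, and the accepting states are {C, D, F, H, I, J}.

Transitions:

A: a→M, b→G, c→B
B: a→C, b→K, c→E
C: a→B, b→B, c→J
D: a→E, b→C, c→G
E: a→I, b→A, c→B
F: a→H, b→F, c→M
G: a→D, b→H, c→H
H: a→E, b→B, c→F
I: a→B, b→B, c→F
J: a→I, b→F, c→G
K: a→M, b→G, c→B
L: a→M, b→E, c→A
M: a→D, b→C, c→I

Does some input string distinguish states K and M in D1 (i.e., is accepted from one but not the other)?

Yes

First remove the unreachable states {L}; 12 states remain.
Initial partition by acceptance: {C,D,F,H,I,J} | {A,B,E,G,K,M}.
On input a, block {C,D,F,H,I,J} splits into {C,D,H,I} and {F,J}.
Refine {C,D,H,I} on symbol b: members go to different blocks, giving {C,H,I} and {D}.
Refine {A,B,E,G,K,M} on symbol a: members go to different blocks, giving {A,K} and {B,E} and {G,M}.
Stable partition: {C,H,I} | {A,K} | {F,J} | {D} | {B,E} | {G,M} — 6 equivalence classes.
K and M end up in different blocks, so they are distinguishable. For instance, the string 'a' is accepted from only M.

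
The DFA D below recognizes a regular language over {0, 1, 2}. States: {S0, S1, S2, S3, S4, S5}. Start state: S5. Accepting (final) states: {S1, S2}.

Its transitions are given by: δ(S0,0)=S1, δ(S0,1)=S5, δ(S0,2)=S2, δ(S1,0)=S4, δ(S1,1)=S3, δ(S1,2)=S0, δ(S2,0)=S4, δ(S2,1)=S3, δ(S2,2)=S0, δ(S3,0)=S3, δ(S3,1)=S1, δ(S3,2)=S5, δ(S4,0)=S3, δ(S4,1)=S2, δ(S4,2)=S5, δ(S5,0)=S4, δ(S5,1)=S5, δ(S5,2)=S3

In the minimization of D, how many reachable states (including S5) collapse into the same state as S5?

1

Every state is reachable, so we keep all 6.
Initial partition by acceptance: {S1,S2} | {S0,S3,S4,S5}.
On input 0, block {S0,S3,S4,S5} splits into {S3,S4,S5} and {S0}.
Split {S3,S4,S5} by δ(·,1) → {S3,S4} and {S5}.
The partition is now stable with 4 blocks: {S1,S2} | {S3,S4} | {S0} | {S5}.
The equivalence class containing S5 is {S5}, of size 1.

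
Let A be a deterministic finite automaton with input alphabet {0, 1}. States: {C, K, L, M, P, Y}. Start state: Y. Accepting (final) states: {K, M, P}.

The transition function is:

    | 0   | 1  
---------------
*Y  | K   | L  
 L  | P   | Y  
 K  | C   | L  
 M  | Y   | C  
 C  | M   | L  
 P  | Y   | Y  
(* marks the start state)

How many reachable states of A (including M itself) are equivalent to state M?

3

Initial partition by acceptance: {K,M,P} | {C,L,Y}.
The partition is now stable with 2 blocks: {K,M,P} | {C,L,Y}.
The equivalence class containing M is {K,M,P}, of size 3.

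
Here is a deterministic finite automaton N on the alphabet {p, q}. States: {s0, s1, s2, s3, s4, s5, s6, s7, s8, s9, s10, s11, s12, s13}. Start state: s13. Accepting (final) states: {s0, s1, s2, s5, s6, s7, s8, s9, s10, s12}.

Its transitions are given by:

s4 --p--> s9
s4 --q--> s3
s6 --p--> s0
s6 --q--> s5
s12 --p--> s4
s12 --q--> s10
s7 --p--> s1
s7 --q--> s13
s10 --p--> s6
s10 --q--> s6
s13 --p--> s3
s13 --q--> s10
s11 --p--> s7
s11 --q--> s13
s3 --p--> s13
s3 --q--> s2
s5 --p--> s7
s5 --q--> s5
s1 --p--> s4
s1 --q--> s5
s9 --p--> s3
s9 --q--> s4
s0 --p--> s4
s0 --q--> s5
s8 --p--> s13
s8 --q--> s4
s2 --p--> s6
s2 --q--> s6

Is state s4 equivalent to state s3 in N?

States {s8,s11,s12} cannot be reached from the start state, so discard them.
P0 = {s0,s1,s2,s5,s6,s7,s9,s10} | {s3,s4,s13}.
On input p, block {s0,s1,s2,s5,s6,s7,s9,s10} splits into {s2,s5,s6,s7,s10} and {s0,s1,s9}.
Split {s2,s5,s6,s7,s10} by δ(·,p) → {s2,s5,s10} and {s6,s7}.
Split {s2,s5,s10} by δ(·,q) → {s2,s10} and {s5}.
On input p, block {s3,s4,s13} splits into {s3,s13} and {s4}.
Split {s0,s1,s9} by δ(·,p) → {s0,s1} and {s9}.
Split {s6,s7} by δ(·,q) → {s6} and {s7}.
Stable partition: {s2,s10} | {s3,s13} | {s0,s1} | {s6} | {s5} | {s4} | {s9} | {s7} — 8 equivalence classes.
s4 and s3 end up in different blocks, so they are distinguishable. For instance, the string 'p' is accepted from only s4.

No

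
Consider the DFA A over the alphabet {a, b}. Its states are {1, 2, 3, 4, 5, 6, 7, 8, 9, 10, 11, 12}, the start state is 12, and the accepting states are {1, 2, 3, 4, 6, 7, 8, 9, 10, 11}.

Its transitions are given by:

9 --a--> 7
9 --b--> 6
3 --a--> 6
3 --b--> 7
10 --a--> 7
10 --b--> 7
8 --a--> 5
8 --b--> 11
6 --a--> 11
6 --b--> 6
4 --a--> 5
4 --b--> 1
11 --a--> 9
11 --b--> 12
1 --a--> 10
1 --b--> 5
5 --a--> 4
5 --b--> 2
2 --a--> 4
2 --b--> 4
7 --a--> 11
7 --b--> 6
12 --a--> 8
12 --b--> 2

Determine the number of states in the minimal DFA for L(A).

States {3} cannot be reached from the start state, so discard them.
P0 = {1,2,4,6,7,8,9,10,11} | {5,12}.
Split {1,2,4,6,7,8,9,10,11} by δ(·,a) → {1,2,6,7,9,10,11} and {4,8}.
Refine {1,2,6,7,9,10,11} on symbol a: members go to different blocks, giving {1,6,7,9,10,11} and {2}.
Refine {1,6,7,9,10,11} on symbol b: members go to different blocks, giving {6,7,9,10} and {1,11}.
Split {6,7,9,10} by δ(·,a) → {6,7} and {9,10}.
No further refinement is possible. Final partition (6 blocks): {6,7} | {5,12} | {4,8} | {2} | {1,11} | {9,10}.

6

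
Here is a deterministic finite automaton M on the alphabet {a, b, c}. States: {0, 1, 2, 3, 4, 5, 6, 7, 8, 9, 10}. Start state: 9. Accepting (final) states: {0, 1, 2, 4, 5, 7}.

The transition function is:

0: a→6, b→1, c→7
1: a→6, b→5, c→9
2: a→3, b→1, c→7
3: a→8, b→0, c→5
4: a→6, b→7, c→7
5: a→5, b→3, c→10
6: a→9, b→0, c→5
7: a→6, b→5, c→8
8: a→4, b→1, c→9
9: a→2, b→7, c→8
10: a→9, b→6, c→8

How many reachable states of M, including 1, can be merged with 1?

P0 = {0,1,2,4,5,7} | {3,6,8,9,10}.
On input a, block {0,1,2,4,5,7} splits into {0,1,2,4,7} and {5}.
On input b, block {0,1,2,4,7} splits into {0,2,4} and {1,7}.
Split {3,6,8,9,10} by δ(·,a) → {3,6,10} and {8,9}.
Refine {3,6,10} on symbol b: members go to different blocks, giving {3,6} and {10}.
No further refinement is possible. Final partition (6 blocks): {0,2,4} | {3,6} | {5} | {1,7} | {8,9} | {10}.
State 1 belongs to the block {1,7}, which has 2 states.

2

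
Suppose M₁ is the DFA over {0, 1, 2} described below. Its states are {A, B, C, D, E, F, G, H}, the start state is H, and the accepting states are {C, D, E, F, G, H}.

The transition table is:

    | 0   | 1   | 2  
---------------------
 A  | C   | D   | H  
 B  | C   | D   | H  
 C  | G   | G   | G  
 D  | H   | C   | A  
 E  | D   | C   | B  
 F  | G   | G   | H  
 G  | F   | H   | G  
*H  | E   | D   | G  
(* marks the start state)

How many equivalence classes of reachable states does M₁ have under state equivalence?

Initial partition by acceptance: {C,D,E,F,G,H} | {A,B}.
Split {C,D,E,F,G,H} by δ(·,2) → {C,F,G,H} and {D,E}.
Split {C,F,G,H} by δ(·,0) → {C,F,G} and {H}.
Split {C,F,G} by δ(·,1) → {C,F} and {G}.
Split {C,F} by δ(·,2) → {C} and {F}.
On input 0, block {D,E} splits into {D} and {E}.
The partition is now stable with 7 blocks: {C} | {A,B} | {D} | {H} | {G} | {F} | {E}.

7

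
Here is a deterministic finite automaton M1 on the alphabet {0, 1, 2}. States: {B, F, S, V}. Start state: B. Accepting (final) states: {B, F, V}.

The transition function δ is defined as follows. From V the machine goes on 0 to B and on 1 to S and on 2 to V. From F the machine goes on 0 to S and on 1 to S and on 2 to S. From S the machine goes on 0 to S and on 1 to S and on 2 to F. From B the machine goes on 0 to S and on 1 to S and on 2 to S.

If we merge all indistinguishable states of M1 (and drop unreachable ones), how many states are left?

First remove the unreachable states {V}; 3 states remain.
Start with accepting vs non-accepting: {B,F} | {S}.
No further refinement is possible. Final partition (2 blocks): {B,F} | {S}.

2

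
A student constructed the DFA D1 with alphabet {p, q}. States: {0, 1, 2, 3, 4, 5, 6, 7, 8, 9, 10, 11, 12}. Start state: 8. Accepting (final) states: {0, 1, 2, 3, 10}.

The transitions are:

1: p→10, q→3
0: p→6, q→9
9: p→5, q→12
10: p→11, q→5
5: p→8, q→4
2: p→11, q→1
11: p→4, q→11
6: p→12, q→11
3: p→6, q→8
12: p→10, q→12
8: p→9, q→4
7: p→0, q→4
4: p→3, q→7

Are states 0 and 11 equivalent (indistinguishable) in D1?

States {1,2} cannot be reached from the start state, so discard them.
Start with accepting vs non-accepting: {0,3,10} | {4,5,6,7,8,9,11,12}.
On input p, block {4,5,6,7,8,9,11,12} splits into {5,6,8,9,11} and {4,7,12}.
Refine {5,6,8,9,11} on symbol p: members go to different blocks, giving {5,8,9} and {6,11}.
Stable partition: {0,3,10} | {5,8,9} | {4,7,12} | {6,11} — 4 equivalence classes.
0 and 11 end up in different blocks, so they are distinguishable. For instance, the string 'ε' is accepted from only 0.

No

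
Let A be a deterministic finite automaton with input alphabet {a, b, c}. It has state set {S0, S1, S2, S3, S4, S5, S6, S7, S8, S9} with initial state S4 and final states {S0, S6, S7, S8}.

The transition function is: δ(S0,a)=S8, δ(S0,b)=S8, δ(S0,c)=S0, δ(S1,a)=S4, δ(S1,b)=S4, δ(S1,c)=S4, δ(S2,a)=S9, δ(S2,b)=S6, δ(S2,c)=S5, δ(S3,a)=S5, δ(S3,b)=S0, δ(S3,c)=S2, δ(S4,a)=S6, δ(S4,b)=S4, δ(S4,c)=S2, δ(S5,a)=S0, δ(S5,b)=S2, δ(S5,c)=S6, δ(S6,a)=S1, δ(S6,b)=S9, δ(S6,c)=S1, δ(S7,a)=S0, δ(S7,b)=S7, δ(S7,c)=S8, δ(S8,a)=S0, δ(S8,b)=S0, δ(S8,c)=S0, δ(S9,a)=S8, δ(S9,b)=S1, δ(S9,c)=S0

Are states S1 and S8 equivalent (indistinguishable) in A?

Reachable states from the start: {S0,S1,S2,S4,S5,S6,S8,S9}. Unreachable: {S3,S7} — drop them.
Initial partition by acceptance: {S0,S6,S8} | {S1,S2,S4,S5,S9}.
On input a, block {S0,S6,S8} splits into {S0,S8} and {S6}.
Split {S1,S2,S4,S5,S9} by δ(·,a) → {S1,S2} and {S5,S9} and {S4}.
Refine {S1,S2} on symbol a: members go to different blocks, giving {S1} and {S2}.
On input b, block {S5,S9} splits into {S5} and {S9}.
Stable partition: {S0,S8} | {S1} | {S6} | {S5} | {S4} | {S2} | {S9} — 7 equivalence classes.
S1 and S8 end up in different blocks, so they are distinguishable. For instance, the string 'ε' is accepted from only S8.

No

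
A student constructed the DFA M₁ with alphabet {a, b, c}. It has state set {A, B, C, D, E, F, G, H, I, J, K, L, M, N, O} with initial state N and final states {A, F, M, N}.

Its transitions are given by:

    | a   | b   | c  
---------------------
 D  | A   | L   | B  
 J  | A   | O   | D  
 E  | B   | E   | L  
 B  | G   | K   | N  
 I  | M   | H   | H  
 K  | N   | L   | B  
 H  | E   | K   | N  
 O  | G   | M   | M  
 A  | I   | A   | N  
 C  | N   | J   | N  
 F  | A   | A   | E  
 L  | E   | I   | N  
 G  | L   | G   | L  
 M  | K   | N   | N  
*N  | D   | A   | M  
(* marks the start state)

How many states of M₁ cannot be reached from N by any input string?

4

BFS from N reaches {A, B, D, E, G, H, I, K, L, M, N}; the 4 state(s) C, F, J, O are never visited.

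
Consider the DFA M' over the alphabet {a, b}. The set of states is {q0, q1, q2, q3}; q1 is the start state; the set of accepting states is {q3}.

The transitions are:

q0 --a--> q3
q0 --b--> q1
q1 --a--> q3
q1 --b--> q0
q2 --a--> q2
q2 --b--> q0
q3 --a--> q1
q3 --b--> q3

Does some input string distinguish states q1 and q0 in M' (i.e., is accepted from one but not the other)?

States {q2} cannot be reached from the start state, so discard them.
P0 = {q3} | {q0,q1}.
The partition is now stable with 2 blocks: {q3} | {q0,q1}.
q1 and q0 lie in the same block of the stable partition, so they are equivalent — no string distinguishes them.

No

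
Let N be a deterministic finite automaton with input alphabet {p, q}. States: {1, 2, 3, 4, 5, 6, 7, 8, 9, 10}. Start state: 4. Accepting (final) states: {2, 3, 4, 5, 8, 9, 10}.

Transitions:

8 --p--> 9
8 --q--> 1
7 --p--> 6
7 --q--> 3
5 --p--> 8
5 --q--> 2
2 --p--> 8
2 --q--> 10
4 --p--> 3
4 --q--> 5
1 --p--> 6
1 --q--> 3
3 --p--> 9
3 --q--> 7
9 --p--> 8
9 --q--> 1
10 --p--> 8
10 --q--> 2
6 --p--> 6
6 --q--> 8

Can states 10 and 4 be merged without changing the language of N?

Yes

Every state is reachable, so we keep all 10.
P0 = {2,3,4,5,8,9,10} | {1,6,7}.
Split {2,3,4,5,8,9,10} by δ(·,q) → {2,4,5,10} and {3,8,9}.
Stable partition: {2,4,5,10} | {1,6,7} | {3,8,9} — 3 equivalence classes.
10 and 4 lie in the same block of the stable partition, so they are equivalent — no string distinguishes them.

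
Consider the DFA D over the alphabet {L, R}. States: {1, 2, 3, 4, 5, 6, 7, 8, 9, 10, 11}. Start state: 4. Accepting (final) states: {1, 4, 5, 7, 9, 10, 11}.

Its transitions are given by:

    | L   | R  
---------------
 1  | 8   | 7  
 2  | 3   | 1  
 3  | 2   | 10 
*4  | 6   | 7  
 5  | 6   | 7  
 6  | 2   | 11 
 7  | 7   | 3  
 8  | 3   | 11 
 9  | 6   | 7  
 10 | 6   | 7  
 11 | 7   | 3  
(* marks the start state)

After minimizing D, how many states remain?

4

States {5,9} cannot be reached from the start state, so discard them.
Initial partition by acceptance: {1,4,7,10,11} | {2,3,6,8}.
Refine {1,4,7,10,11} on symbol L: members go to different blocks, giving {1,4,10} and {7,11}.
Refine {2,3,6,8} on symbol R: members go to different blocks, giving {2,3} and {6,8}.
No further refinement is possible. Final partition (4 blocks): {1,4,10} | {2,3} | {7,11} | {6,8}.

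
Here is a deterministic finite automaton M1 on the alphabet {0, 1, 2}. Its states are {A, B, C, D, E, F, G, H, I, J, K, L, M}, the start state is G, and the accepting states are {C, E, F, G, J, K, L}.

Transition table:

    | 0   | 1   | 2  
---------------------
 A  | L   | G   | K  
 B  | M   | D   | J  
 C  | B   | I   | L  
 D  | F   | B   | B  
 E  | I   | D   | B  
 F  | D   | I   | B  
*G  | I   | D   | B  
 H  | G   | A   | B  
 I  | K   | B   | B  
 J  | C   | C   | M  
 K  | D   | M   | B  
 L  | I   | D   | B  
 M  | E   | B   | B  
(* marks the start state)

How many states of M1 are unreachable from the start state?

No path from G leads to A, H; the other 11 states are all reachable.

2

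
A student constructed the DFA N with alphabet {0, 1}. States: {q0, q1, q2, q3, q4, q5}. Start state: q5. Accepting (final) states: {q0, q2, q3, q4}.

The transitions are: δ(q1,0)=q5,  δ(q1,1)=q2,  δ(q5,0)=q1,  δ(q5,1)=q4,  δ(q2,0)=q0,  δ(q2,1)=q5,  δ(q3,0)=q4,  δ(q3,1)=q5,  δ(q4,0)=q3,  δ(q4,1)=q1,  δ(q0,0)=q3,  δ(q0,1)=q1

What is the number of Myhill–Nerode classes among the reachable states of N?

Start with accepting vs non-accepting: {q0,q2,q3,q4} | {q1,q5}.
No further refinement is possible. Final partition (2 blocks): {q0,q2,q3,q4} | {q1,q5}.

2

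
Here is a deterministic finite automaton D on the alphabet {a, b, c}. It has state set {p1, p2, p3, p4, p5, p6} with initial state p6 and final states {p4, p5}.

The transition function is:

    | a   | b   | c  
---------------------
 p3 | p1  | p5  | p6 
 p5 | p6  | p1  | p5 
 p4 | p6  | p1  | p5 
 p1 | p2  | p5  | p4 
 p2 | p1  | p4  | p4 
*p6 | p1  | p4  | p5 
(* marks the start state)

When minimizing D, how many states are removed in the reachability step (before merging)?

1

BFS from p6 reaches {p1, p2, p4, p5, p6}; the 1 state(s) p3 are never visited.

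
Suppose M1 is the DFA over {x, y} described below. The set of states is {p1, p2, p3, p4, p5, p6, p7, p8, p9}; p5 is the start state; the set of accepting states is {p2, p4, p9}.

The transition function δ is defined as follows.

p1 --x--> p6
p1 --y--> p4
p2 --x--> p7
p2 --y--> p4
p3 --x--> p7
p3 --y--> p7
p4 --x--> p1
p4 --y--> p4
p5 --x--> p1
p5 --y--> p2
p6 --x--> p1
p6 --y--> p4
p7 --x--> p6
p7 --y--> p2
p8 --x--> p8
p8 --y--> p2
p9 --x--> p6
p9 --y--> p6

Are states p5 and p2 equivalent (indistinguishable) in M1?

No

First remove the unreachable states {p3,p8,p9}; 6 states remain.
Start with accepting vs non-accepting: {p2,p4} | {p1,p5,p6,p7}.
The partition is now stable with 2 blocks: {p2,p4} | {p1,p5,p6,p7}.
p5 and p2 end up in different blocks, so they are distinguishable. For instance, the string 'ε' is accepted from only p2.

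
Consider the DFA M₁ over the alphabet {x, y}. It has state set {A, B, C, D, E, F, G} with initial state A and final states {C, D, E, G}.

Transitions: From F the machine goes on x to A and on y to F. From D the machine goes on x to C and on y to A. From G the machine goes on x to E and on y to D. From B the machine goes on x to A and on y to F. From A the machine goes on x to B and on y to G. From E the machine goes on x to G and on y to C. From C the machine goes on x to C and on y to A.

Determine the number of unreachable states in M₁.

0

Every one of the 7 states is reachable from A.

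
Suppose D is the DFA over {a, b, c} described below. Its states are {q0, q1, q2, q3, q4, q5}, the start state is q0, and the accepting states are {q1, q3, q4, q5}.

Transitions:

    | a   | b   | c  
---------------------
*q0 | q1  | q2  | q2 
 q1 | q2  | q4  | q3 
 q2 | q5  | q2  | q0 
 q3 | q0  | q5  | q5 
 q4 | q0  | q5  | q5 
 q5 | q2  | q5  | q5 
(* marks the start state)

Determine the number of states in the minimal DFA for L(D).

2

All states are reachable from the start state.
Initial partition by acceptance: {q1,q3,q4,q5} | {q0,q2}.
The partition is now stable with 2 blocks: {q1,q3,q4,q5} | {q0,q2}.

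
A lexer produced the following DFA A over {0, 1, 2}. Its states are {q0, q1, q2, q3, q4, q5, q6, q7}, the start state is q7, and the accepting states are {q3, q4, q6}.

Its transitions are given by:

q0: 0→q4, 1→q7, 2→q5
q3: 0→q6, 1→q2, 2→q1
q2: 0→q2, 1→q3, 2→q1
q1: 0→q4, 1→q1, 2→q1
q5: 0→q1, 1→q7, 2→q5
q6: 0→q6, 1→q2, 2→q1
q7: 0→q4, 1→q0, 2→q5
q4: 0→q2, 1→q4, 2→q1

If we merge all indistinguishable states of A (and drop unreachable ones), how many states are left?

Start with accepting vs non-accepting: {q3,q4,q6} | {q0,q1,q2,q5,q7}.
Split {q3,q4,q6} by δ(·,0) → {q3,q6} and {q4}.
On input 0, block {q0,q1,q2,q5,q7} splits into {q0,q1,q7} and {q2,q5}.
Refine {q0,q1,q7} on symbol 2: members go to different blocks, giving {q0,q7} and {q1}.
Split {q2,q5} by δ(·,0) → {q2} and {q5}.
No further refinement is possible. Final partition (6 blocks): {q3,q6} | {q0,q7} | {q4} | {q2} | {q1} | {q5}.

6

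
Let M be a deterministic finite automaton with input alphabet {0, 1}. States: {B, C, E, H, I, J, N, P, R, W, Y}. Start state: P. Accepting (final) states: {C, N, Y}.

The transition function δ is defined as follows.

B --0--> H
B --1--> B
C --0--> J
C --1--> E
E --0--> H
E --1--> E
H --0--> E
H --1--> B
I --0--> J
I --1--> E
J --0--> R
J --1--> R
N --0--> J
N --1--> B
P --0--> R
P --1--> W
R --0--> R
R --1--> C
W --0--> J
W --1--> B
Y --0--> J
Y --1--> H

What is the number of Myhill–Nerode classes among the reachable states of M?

6

First remove the unreachable states {I,N,Y}; 8 states remain.
Start with accepting vs non-accepting: {C} | {B,E,H,J,P,R,W}.
On input 1, block {B,E,H,J,P,R,W} splits into {B,E,H,J,P,W} and {R}.
On input 0, block {B,E,H,J,P,W} splits into {B,E,H,W} and {J,P}.
Split {B,E,H,W} by δ(·,0) → {B,E,H} and {W}.
On input 1, block {J,P} splits into {J} and {P}.
Stable partition: {C} | {B,E,H} | {R} | {J} | {W} | {P} — 6 equivalence classes.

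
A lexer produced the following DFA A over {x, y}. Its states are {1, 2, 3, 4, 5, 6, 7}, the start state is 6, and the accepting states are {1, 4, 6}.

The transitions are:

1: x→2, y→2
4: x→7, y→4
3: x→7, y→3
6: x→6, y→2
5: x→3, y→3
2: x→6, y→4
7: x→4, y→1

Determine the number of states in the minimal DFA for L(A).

5

States {3,5} cannot be reached from the start state, so discard them.
Start with accepting vs non-accepting: {1,4,6} | {2,7}.
Split {1,4,6} by δ(·,x) → {1,4} and {6}.
Refine {1,4} on symbol y: members go to different blocks, giving {1} and {4}.
Refine {2,7} on symbol x: members go to different blocks, giving {2} and {7}.
Stable partition: {1} | {2} | {6} | {4} | {7} — 5 equivalence classes.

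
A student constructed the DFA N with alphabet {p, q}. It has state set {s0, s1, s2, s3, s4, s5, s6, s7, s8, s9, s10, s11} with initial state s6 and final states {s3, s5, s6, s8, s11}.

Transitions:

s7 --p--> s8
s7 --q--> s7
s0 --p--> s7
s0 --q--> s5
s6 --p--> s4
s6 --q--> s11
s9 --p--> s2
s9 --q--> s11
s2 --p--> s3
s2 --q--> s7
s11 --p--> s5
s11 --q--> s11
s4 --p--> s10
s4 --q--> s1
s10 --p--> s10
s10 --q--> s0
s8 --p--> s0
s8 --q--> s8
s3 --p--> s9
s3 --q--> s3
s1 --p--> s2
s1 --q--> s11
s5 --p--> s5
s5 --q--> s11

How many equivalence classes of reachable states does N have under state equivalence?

P0 = {s3,s5,s6,s8,s11} | {s0,s1,s2,s4,s7,s9,s10}.
Split {s3,s5,s6,s8,s11} by δ(·,p) → {s3,s6,s8} and {s5,s11}.
Split {s3,s6,s8} by δ(·,q) → {s3,s8} and {s6}.
On input p, block {s0,s1,s2,s4,s7,s9,s10} splits into {s0,s1,s4,s9,s10} and {s2,s7}.
Refine {s0,s1,s4,s9,s10} on symbol p: members go to different blocks, giving {s0,s1,s9} and {s4,s10}.
No further refinement is possible. Final partition (6 blocks): {s3,s8} | {s0,s1,s9} | {s5,s11} | {s6} | {s2,s7} | {s4,s10}.

6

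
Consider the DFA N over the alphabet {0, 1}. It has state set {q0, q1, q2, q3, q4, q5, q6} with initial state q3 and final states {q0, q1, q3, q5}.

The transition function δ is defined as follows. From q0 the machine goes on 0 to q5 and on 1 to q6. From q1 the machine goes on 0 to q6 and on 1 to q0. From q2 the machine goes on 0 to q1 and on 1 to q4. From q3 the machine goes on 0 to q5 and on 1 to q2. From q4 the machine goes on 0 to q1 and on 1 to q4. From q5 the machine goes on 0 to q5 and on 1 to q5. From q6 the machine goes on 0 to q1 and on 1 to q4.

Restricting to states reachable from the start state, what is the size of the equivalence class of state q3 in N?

All states are reachable from the start state.
Start with accepting vs non-accepting: {q0,q1,q3,q5} | {q2,q4,q6}.
On input 0, block {q0,q1,q3,q5} splits into {q0,q3,q5} and {q1}.
On input 1, block {q0,q3,q5} splits into {q0,q3} and {q5}.
The partition is now stable with 4 blocks: {q0,q3} | {q2,q4,q6} | {q1} | {q5}.
State q3 belongs to the block {q0,q3}, which has 2 states.

2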